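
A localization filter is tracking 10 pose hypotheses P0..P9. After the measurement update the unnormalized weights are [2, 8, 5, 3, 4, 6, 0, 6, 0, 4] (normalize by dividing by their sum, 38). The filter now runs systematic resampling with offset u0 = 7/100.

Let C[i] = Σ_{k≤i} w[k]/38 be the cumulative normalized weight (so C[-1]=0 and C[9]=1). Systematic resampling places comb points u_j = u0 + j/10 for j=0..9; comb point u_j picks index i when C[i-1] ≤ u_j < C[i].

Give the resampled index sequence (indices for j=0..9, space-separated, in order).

C = [1/19, 5/19, 15/38, 9/19, 11/19, 14/19, 14/19, 17/19, 17/19, 1]
j=0: u_0=7/100 ∈ [1/19, 5/19) → index 1
j=1: u_1=17/100 ∈ [1/19, 5/19) → index 1
j=2: u_2=27/100 ∈ [5/19, 15/38) → index 2
j=3: u_3=37/100 ∈ [5/19, 15/38) → index 2
j=4: u_4=47/100 ∈ [15/38, 9/19) → index 3
j=5: u_5=57/100 ∈ [9/19, 11/19) → index 4
j=6: u_6=67/100 ∈ [11/19, 14/19) → index 5
j=7: u_7=77/100 ∈ [14/19, 17/19) → index 7
j=8: u_8=87/100 ∈ [14/19, 17/19) → index 7
j=9: u_9=97/100 ∈ [17/19, 1) → index 9

1 1 2 2 3 4 5 7 7 9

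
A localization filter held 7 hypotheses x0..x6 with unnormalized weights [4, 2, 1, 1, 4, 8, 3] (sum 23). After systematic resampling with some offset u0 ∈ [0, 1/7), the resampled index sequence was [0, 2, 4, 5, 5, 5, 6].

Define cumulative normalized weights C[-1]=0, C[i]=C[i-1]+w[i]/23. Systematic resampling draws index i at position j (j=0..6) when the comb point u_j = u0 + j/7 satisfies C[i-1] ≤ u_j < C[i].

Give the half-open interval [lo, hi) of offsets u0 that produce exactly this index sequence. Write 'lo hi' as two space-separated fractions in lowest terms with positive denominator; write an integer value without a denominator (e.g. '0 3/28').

C = [4/23, 6/23, 7/23, 8/23, 12/23, 20/23, 1]
j=0 picked index 0: u0 ∈ [0, 4/23)
j=1 picked index 2: u0 ∈ [19/161, 26/161)
j=2 picked index 4: u0 ∈ [10/161, 38/161)
j=3 picked index 5: u0 ∈ [15/161, 71/161)
j=4 picked index 5: u0 ∈ [-8/161, 48/161)
j=5 picked index 5: u0 ∈ [-31/161, 25/161)
j=6 picked index 6: u0 ∈ [2/161, 1/7)
intersection: [19/161, 1/7)

19/161 1/7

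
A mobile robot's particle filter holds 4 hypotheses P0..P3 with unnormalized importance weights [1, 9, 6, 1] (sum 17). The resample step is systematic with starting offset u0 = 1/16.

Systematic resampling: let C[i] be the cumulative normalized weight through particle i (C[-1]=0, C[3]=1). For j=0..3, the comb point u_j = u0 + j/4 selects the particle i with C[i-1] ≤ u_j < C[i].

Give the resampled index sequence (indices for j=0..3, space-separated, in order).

C = [1/17, 10/17, 16/17, 1]
j=0: u_0=1/16 ∈ [1/17, 10/17) → index 1
j=1: u_1=5/16 ∈ [1/17, 10/17) → index 1
j=2: u_2=9/16 ∈ [1/17, 10/17) → index 1
j=3: u_3=13/16 ∈ [10/17, 16/17) → index 2

1 1 1 2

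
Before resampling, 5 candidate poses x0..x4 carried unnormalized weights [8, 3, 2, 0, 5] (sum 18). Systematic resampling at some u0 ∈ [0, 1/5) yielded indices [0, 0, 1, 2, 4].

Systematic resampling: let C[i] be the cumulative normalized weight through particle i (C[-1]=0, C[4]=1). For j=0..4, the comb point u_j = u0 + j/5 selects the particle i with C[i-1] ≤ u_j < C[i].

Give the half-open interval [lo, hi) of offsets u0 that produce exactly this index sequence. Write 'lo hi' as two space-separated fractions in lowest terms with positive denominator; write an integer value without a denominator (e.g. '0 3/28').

2/45 11/90

C = [4/9, 11/18, 13/18, 13/18, 1]
j=0 picked index 0: u0 ∈ [0, 4/9)
j=1 picked index 0: u0 ∈ [-1/5, 11/45)
j=2 picked index 1: u0 ∈ [2/45, 19/90)
j=3 picked index 2: u0 ∈ [1/90, 11/90)
j=4 picked index 4: u0 ∈ [-7/90, 1/5)
intersection: [2/45, 11/90)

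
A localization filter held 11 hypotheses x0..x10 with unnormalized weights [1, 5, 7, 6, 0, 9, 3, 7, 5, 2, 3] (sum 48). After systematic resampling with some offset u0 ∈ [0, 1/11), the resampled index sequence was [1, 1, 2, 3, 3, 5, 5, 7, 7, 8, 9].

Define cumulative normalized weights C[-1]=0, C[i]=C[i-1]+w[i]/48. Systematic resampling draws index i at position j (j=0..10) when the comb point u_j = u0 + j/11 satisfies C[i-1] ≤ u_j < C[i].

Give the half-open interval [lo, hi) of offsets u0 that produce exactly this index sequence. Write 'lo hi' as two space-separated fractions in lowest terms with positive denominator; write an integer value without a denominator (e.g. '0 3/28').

C = [1/48, 1/8, 13/48, 19/48, 19/48, 7/12, 31/48, 19/24, 43/48, 15/16, 1]
j=0 picked index 1: u0 ∈ [1/48, 1/8)
j=1 picked index 1: u0 ∈ [-37/528, 3/88)
j=2 picked index 2: u0 ∈ [-5/88, 47/528)
j=3 picked index 3: u0 ∈ [-1/528, 65/528)
j=4 picked index 3: u0 ∈ [-49/528, 17/528)
j=5 picked index 5: u0 ∈ [-31/528, 17/132)
j=6 picked index 5: u0 ∈ [-79/528, 5/132)
j=7 picked index 7: u0 ∈ [5/528, 41/264)
j=8 picked index 7: u0 ∈ [-43/528, 17/264)
j=9 picked index 8: u0 ∈ [-7/264, 41/528)
j=10 picked index 9: u0 ∈ [-7/528, 5/176)
intersection: [1/48, 5/176)

1/48 5/176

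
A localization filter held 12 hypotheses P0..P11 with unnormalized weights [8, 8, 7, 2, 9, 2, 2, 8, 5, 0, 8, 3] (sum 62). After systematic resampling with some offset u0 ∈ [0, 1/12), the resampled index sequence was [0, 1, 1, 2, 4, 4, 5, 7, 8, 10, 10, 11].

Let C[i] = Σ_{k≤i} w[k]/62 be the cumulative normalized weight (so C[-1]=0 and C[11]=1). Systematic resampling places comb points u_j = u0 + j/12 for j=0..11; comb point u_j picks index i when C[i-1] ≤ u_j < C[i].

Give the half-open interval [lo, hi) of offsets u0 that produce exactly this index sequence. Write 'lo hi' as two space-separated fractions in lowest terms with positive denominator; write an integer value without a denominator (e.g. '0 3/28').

C = [4/31, 8/31, 23/62, 25/62, 17/31, 18/31, 19/31, 23/31, 51/62, 51/62, 59/62, 1]
j=0 picked index 0: u0 ∈ [0, 4/31)
j=1 picked index 1: u0 ∈ [17/372, 65/372)
j=2 picked index 1: u0 ∈ [-7/186, 17/186)
j=3 picked index 2: u0 ∈ [1/124, 15/124)
j=4 picked index 4: u0 ∈ [13/186, 20/93)
j=5 picked index 4: u0 ∈ [-5/372, 49/372)
j=6 picked index 5: u0 ∈ [3/62, 5/62)
j=7 picked index 7: u0 ∈ [11/372, 59/372)
j=8 picked index 8: u0 ∈ [7/93, 29/186)
j=9 picked index 10: u0 ∈ [9/124, 25/124)
j=10 picked index 10: u0 ∈ [-1/93, 11/93)
j=11 picked index 11: u0 ∈ [13/372, 1/12)
intersection: [7/93, 5/62)

7/93 5/62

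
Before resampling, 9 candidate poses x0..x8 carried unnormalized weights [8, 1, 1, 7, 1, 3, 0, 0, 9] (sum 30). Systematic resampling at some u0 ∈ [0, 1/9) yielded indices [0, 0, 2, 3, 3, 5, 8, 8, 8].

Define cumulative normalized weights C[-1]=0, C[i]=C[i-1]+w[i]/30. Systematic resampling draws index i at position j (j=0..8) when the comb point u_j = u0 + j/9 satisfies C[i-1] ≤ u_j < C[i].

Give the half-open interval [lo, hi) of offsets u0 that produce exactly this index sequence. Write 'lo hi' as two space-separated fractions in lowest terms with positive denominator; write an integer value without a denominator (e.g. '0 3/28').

C = [4/15, 3/10, 1/3, 17/30, 3/5, 7/10, 7/10, 7/10, 1]
j=0 picked index 0: u0 ∈ [0, 4/15)
j=1 picked index 0: u0 ∈ [-1/9, 7/45)
j=2 picked index 2: u0 ∈ [7/90, 1/9)
j=3 picked index 3: u0 ∈ [0, 7/30)
j=4 picked index 3: u0 ∈ [-1/9, 11/90)
j=5 picked index 5: u0 ∈ [2/45, 13/90)
j=6 picked index 8: u0 ∈ [1/30, 1/3)
j=7 picked index 8: u0 ∈ [-7/90, 2/9)
j=8 picked index 8: u0 ∈ [-17/90, 1/9)
intersection: [7/90, 1/9)

7/90 1/9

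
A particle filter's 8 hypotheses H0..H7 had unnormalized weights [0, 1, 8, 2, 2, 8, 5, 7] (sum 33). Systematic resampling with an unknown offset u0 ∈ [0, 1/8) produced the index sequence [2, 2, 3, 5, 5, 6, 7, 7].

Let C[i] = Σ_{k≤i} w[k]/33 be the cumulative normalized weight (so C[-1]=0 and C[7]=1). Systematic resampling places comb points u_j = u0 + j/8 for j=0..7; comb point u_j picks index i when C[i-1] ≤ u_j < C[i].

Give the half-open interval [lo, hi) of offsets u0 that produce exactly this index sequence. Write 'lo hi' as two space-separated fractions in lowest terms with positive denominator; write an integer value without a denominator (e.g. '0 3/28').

5/132 1/12

C = [0, 1/33, 3/11, 1/3, 13/33, 7/11, 26/33, 1]
j=0 picked index 2: u0 ∈ [1/33, 3/11)
j=1 picked index 2: u0 ∈ [-25/264, 13/88)
j=2 picked index 3: u0 ∈ [1/44, 1/12)
j=3 picked index 5: u0 ∈ [5/264, 23/88)
j=4 picked index 5: u0 ∈ [-7/66, 3/22)
j=5 picked index 6: u0 ∈ [1/88, 43/264)
j=6 picked index 7: u0 ∈ [5/132, 1/4)
j=7 picked index 7: u0 ∈ [-23/264, 1/8)
intersection: [5/132, 1/12)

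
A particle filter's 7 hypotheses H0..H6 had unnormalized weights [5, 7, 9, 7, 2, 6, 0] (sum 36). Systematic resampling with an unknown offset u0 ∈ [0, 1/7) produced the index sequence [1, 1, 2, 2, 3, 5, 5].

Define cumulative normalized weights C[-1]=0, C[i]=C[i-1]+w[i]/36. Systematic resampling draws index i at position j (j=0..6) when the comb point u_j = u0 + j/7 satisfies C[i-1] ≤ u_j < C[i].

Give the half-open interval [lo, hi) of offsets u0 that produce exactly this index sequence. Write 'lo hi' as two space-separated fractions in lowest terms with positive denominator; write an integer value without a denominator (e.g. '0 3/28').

5/36 1/7

C = [5/36, 1/3, 7/12, 7/9, 5/6, 1, 1]
j=0 picked index 1: u0 ∈ [5/36, 1/3)
j=1 picked index 1: u0 ∈ [-1/252, 4/21)
j=2 picked index 2: u0 ∈ [1/21, 25/84)
j=3 picked index 2: u0 ∈ [-2/21, 13/84)
j=4 picked index 3: u0 ∈ [1/84, 13/63)
j=5 picked index 5: u0 ∈ [5/42, 2/7)
j=6 picked index 5: u0 ∈ [-1/42, 1/7)
intersection: [5/36, 1/7)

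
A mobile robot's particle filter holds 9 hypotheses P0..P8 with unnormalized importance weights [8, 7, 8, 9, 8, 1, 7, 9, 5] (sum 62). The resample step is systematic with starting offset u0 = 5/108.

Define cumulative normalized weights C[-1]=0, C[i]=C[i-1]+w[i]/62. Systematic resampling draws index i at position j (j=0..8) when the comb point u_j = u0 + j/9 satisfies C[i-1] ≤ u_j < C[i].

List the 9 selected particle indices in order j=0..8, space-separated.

0 1 2 3 3 4 6 7 8

C = [4/31, 15/62, 23/62, 16/31, 20/31, 41/62, 24/31, 57/62, 1]
j=0: u_0=5/108 ∈ [0, 4/31) → index 0
j=1: u_1=17/108 ∈ [4/31, 15/62) → index 1
j=2: u_2=29/108 ∈ [15/62, 23/62) → index 2
j=3: u_3=41/108 ∈ [23/62, 16/31) → index 3
j=4: u_4=53/108 ∈ [23/62, 16/31) → index 3
j=5: u_5=65/108 ∈ [16/31, 20/31) → index 4
j=6: u_6=77/108 ∈ [41/62, 24/31) → index 6
j=7: u_7=89/108 ∈ [24/31, 57/62) → index 7
j=8: u_8=101/108 ∈ [57/62, 1) → index 8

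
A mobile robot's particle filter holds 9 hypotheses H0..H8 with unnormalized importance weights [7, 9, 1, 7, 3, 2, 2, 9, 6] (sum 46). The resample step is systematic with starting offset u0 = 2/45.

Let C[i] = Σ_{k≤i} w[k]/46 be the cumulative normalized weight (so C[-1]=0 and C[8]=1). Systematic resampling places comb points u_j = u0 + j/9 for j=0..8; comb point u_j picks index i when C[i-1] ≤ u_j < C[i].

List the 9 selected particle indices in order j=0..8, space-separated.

C = [7/46, 8/23, 17/46, 12/23, 27/46, 29/46, 31/46, 20/23, 1]
j=0: u_0=2/45 ∈ [0, 7/46) → index 0
j=1: u_1=7/45 ∈ [7/46, 8/23) → index 1
j=2: u_2=4/15 ∈ [7/46, 8/23) → index 1
j=3: u_3=17/45 ∈ [17/46, 12/23) → index 3
j=4: u_4=22/45 ∈ [17/46, 12/23) → index 3
j=5: u_5=3/5 ∈ [27/46, 29/46) → index 5
j=6: u_6=32/45 ∈ [31/46, 20/23) → index 7
j=7: u_7=37/45 ∈ [31/46, 20/23) → index 7
j=8: u_8=14/15 ∈ [20/23, 1) → index 8

0 1 1 3 3 5 7 7 8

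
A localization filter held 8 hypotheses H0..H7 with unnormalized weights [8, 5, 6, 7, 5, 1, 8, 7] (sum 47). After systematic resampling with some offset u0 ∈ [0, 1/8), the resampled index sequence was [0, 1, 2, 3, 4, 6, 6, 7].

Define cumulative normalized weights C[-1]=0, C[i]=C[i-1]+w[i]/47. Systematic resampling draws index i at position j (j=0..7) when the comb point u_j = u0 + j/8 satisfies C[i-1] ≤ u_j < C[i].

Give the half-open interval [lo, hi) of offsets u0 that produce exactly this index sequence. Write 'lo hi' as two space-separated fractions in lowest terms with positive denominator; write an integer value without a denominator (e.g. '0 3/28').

C = [8/47, 13/47, 19/47, 26/47, 31/47, 32/47, 40/47, 1]
j=0 picked index 0: u0 ∈ [0, 8/47)
j=1 picked index 1: u0 ∈ [17/376, 57/376)
j=2 picked index 2: u0 ∈ [5/188, 29/188)
j=3 picked index 3: u0 ∈ [11/376, 67/376)
j=4 picked index 4: u0 ∈ [5/94, 15/94)
j=5 picked index 6: u0 ∈ [21/376, 85/376)
j=6 picked index 6: u0 ∈ [-13/188, 19/188)
j=7 picked index 7: u0 ∈ [-9/376, 1/8)
intersection: [21/376, 19/188)

21/376 19/188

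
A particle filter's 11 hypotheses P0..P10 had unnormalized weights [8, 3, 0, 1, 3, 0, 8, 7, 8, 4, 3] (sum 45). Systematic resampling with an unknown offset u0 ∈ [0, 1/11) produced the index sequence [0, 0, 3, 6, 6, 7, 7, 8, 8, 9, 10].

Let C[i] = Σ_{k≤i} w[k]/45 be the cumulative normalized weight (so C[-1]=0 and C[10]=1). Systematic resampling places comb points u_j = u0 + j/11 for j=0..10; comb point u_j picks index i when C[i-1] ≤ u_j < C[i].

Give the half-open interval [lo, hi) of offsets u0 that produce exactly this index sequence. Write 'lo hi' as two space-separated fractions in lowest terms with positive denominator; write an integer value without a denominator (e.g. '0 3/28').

C = [8/45, 11/45, 11/45, 4/15, 1/3, 1/3, 23/45, 2/3, 38/45, 14/15, 1]
j=0 picked index 0: u0 ∈ [0, 8/45)
j=1 picked index 0: u0 ∈ [-1/11, 43/495)
j=2 picked index 3: u0 ∈ [31/495, 14/165)
j=3 picked index 6: u0 ∈ [2/33, 118/495)
j=4 picked index 6: u0 ∈ [-1/33, 73/495)
j=5 picked index 7: u0 ∈ [28/495, 7/33)
j=6 picked index 7: u0 ∈ [-17/495, 4/33)
j=7 picked index 8: u0 ∈ [1/33, 103/495)
j=8 picked index 8: u0 ∈ [-2/33, 58/495)
j=9 picked index 9: u0 ∈ [13/495, 19/165)
j=10 picked index 10: u0 ∈ [4/165, 1/11)
intersection: [31/495, 14/165)

31/495 14/165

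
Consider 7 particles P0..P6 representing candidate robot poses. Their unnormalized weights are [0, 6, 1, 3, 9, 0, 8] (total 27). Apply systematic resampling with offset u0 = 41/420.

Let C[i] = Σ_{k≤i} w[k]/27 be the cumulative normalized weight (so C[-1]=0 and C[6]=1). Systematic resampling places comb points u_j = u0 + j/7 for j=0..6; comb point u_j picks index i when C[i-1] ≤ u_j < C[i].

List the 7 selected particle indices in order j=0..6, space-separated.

C = [0, 2/9, 7/27, 10/27, 19/27, 19/27, 1]
j=0: u_0=41/420 ∈ [0, 2/9) → index 1
j=1: u_1=101/420 ∈ [2/9, 7/27) → index 2
j=2: u_2=23/60 ∈ [10/27, 19/27) → index 4
j=3: u_3=221/420 ∈ [10/27, 19/27) → index 4
j=4: u_4=281/420 ∈ [10/27, 19/27) → index 4
j=5: u_5=341/420 ∈ [19/27, 1) → index 6
j=6: u_6=401/420 ∈ [19/27, 1) → index 6

1 2 4 4 4 6 6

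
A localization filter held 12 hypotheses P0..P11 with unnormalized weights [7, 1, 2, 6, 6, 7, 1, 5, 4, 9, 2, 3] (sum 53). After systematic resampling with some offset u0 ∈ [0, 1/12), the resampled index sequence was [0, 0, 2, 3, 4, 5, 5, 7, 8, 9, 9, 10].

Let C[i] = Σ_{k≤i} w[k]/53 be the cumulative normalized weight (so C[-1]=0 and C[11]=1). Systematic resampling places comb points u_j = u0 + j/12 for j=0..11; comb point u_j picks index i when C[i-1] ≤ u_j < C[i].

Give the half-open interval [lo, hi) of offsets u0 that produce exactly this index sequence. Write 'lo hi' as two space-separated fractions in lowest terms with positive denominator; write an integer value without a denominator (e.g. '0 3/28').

C = [7/53, 8/53, 10/53, 16/53, 22/53, 29/53, 30/53, 35/53, 39/53, 48/53, 50/53, 1]
j=0 picked index 0: u0 ∈ [0, 7/53)
j=1 picked index 0: u0 ∈ [-1/12, 31/636)
j=2 picked index 2: u0 ∈ [-5/318, 7/318)
j=3 picked index 3: u0 ∈ [-13/212, 11/212)
j=4 picked index 4: u0 ∈ [-5/159, 13/159)
j=5 picked index 5: u0 ∈ [-1/636, 83/636)
j=6 picked index 5: u0 ∈ [-9/106, 5/106)
j=7 picked index 7: u0 ∈ [-11/636, 49/636)
j=8 picked index 8: u0 ∈ [-1/159, 11/159)
j=9 picked index 9: u0 ∈ [-3/212, 33/212)
j=10 picked index 9: u0 ∈ [-31/318, 23/318)
j=11 picked index 10: u0 ∈ [-7/636, 17/636)
intersection: [0, 7/318)

0 7/318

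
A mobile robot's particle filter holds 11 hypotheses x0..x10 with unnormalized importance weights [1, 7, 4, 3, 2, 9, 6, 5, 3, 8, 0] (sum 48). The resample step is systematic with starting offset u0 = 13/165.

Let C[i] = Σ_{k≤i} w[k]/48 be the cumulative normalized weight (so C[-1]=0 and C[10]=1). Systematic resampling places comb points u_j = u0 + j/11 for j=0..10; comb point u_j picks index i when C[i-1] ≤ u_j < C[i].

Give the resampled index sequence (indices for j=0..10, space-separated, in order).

C = [1/48, 1/6, 1/4, 5/16, 17/48, 13/24, 2/3, 37/48, 5/6, 1, 1]
j=0: u_0=13/165 ∈ [1/48, 1/6) → index 1
j=1: u_1=28/165 ∈ [1/6, 1/4) → index 2
j=2: u_2=43/165 ∈ [1/4, 5/16) → index 3
j=3: u_3=58/165 ∈ [5/16, 17/48) → index 4
j=4: u_4=73/165 ∈ [17/48, 13/24) → index 5
j=5: u_5=8/15 ∈ [17/48, 13/24) → index 5
j=6: u_6=103/165 ∈ [13/24, 2/3) → index 6
j=7: u_7=118/165 ∈ [2/3, 37/48) → index 7
j=8: u_8=133/165 ∈ [37/48, 5/6) → index 8
j=9: u_9=148/165 ∈ [5/6, 1) → index 9
j=10: u_10=163/165 ∈ [5/6, 1) → index 9

1 2 3 4 5 5 6 7 8 9 9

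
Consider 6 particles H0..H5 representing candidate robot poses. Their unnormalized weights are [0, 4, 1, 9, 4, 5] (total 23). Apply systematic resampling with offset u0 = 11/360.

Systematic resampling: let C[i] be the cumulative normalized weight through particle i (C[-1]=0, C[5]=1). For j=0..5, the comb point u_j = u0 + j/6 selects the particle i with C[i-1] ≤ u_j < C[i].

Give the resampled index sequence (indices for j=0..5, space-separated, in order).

1 2 3 3 4 5

C = [0, 4/23, 5/23, 14/23, 18/23, 1]
j=0: u_0=11/360 ∈ [0, 4/23) → index 1
j=1: u_1=71/360 ∈ [4/23, 5/23) → index 2
j=2: u_2=131/360 ∈ [5/23, 14/23) → index 3
j=3: u_3=191/360 ∈ [5/23, 14/23) → index 3
j=4: u_4=251/360 ∈ [14/23, 18/23) → index 4
j=5: u_5=311/360 ∈ [18/23, 1) → index 5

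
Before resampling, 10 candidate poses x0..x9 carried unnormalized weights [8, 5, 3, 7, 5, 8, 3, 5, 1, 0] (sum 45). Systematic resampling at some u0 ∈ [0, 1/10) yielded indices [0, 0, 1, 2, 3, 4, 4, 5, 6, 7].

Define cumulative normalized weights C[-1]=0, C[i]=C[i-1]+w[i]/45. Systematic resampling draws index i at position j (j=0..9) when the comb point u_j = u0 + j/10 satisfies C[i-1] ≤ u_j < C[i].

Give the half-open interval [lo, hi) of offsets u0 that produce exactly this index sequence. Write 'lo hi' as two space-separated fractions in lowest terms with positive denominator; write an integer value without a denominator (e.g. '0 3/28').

1/90 1/45

C = [8/45, 13/45, 16/45, 23/45, 28/45, 4/5, 13/15, 44/45, 1, 1]
j=0 picked index 0: u0 ∈ [0, 8/45)
j=1 picked index 0: u0 ∈ [-1/10, 7/90)
j=2 picked index 1: u0 ∈ [-1/45, 4/45)
j=3 picked index 2: u0 ∈ [-1/90, 1/18)
j=4 picked index 3: u0 ∈ [-2/45, 1/9)
j=5 picked index 4: u0 ∈ [1/90, 11/90)
j=6 picked index 4: u0 ∈ [-4/45, 1/45)
j=7 picked index 5: u0 ∈ [-7/90, 1/10)
j=8 picked index 6: u0 ∈ [0, 1/15)
j=9 picked index 7: u0 ∈ [-1/30, 7/90)
intersection: [1/90, 1/45)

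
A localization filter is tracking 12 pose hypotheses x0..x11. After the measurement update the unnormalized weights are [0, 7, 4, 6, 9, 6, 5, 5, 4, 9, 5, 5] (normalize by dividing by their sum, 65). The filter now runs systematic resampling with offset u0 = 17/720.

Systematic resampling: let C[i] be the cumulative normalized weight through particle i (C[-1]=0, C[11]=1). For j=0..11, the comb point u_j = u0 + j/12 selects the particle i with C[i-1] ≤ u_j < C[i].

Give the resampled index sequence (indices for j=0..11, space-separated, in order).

C = [0, 7/65, 11/65, 17/65, 2/5, 32/65, 37/65, 42/65, 46/65, 11/13, 12/13, 1]
j=0: u_0=17/720 ∈ [0, 7/65) → index 1
j=1: u_1=77/720 ∈ [0, 7/65) → index 1
j=2: u_2=137/720 ∈ [11/65, 17/65) → index 3
j=3: u_3=197/720 ∈ [17/65, 2/5) → index 4
j=4: u_4=257/720 ∈ [17/65, 2/5) → index 4
j=5: u_5=317/720 ∈ [2/5, 32/65) → index 5
j=6: u_6=377/720 ∈ [32/65, 37/65) → index 6
j=7: u_7=437/720 ∈ [37/65, 42/65) → index 7
j=8: u_8=497/720 ∈ [42/65, 46/65) → index 8
j=9: u_9=557/720 ∈ [46/65, 11/13) → index 9
j=10: u_10=617/720 ∈ [11/13, 12/13) → index 10
j=11: u_11=677/720 ∈ [12/13, 1) → index 11

1 1 3 4 4 5 6 7 8 9 10 11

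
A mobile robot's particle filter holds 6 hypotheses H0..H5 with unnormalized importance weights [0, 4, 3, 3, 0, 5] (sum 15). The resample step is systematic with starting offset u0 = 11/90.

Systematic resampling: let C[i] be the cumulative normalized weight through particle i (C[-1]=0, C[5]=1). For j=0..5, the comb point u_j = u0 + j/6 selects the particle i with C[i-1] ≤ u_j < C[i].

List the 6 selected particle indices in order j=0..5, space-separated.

C = [0, 4/15, 7/15, 2/3, 2/3, 1]
j=0: u_0=11/90 ∈ [0, 4/15) → index 1
j=1: u_1=13/45 ∈ [4/15, 7/15) → index 2
j=2: u_2=41/90 ∈ [4/15, 7/15) → index 2
j=3: u_3=28/45 ∈ [7/15, 2/3) → index 3
j=4: u_4=71/90 ∈ [2/3, 1) → index 5
j=5: u_5=43/45 ∈ [2/3, 1) → index 5

1 2 2 3 5 5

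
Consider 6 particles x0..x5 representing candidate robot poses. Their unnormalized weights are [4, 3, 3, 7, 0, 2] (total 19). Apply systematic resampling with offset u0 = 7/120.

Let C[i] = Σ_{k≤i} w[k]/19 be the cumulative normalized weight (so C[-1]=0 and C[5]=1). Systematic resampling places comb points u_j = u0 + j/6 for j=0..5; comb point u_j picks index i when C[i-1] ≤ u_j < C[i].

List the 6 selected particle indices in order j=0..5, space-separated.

C = [4/19, 7/19, 10/19, 17/19, 17/19, 1]
j=0: u_0=7/120 ∈ [0, 4/19) → index 0
j=1: u_1=9/40 ∈ [4/19, 7/19) → index 1
j=2: u_2=47/120 ∈ [7/19, 10/19) → index 2
j=3: u_3=67/120 ∈ [10/19, 17/19) → index 3
j=4: u_4=29/40 ∈ [10/19, 17/19) → index 3
j=5: u_5=107/120 ∈ [10/19, 17/19) → index 3

0 1 2 3 3 3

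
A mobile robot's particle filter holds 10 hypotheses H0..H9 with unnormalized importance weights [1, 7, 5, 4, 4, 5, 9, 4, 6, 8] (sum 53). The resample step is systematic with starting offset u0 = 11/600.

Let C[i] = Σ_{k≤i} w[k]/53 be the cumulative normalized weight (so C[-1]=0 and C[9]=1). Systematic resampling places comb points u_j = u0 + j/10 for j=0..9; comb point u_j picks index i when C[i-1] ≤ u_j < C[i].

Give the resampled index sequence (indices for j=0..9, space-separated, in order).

C = [1/53, 8/53, 13/53, 17/53, 21/53, 26/53, 35/53, 39/53, 45/53, 1]
j=0: u_0=11/600 ∈ [0, 1/53) → index 0
j=1: u_1=71/600 ∈ [1/53, 8/53) → index 1
j=2: u_2=131/600 ∈ [8/53, 13/53) → index 2
j=3: u_3=191/600 ∈ [13/53, 17/53) → index 3
j=4: u_4=251/600 ∈ [21/53, 26/53) → index 5
j=5: u_5=311/600 ∈ [26/53, 35/53) → index 6
j=6: u_6=371/600 ∈ [26/53, 35/53) → index 6
j=7: u_7=431/600 ∈ [35/53, 39/53) → index 7
j=8: u_8=491/600 ∈ [39/53, 45/53) → index 8
j=9: u_9=551/600 ∈ [45/53, 1) → index 9

0 1 2 3 5 6 6 7 8 9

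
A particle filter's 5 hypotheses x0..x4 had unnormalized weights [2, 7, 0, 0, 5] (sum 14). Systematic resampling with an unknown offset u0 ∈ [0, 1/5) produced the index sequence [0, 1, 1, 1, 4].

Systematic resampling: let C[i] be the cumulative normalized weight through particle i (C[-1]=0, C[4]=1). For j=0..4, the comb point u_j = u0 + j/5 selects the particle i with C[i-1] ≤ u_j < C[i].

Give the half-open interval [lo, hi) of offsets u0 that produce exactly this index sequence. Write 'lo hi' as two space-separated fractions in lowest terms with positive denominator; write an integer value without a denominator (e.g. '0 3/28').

0 3/70

C = [1/7, 9/14, 9/14, 9/14, 1]
j=0 picked index 0: u0 ∈ [0, 1/7)
j=1 picked index 1: u0 ∈ [-2/35, 31/70)
j=2 picked index 1: u0 ∈ [-9/35, 17/70)
j=3 picked index 1: u0 ∈ [-16/35, 3/70)
j=4 picked index 4: u0 ∈ [-11/70, 1/5)
intersection: [0, 3/70)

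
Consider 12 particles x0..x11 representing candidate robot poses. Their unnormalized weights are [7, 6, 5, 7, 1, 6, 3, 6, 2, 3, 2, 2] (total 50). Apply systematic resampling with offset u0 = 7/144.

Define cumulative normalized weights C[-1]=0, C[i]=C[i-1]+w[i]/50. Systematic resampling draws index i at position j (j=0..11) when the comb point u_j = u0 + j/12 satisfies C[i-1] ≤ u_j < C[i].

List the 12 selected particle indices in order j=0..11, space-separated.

0 0 1 2 3 3 5 5 7 7 9 11

C = [7/50, 13/50, 9/25, 1/2, 13/25, 16/25, 7/10, 41/50, 43/50, 23/25, 24/25, 1]
j=0: u_0=7/144 ∈ [0, 7/50) → index 0
j=1: u_1=19/144 ∈ [0, 7/50) → index 0
j=2: u_2=31/144 ∈ [7/50, 13/50) → index 1
j=3: u_3=43/144 ∈ [13/50, 9/25) → index 2
j=4: u_4=55/144 ∈ [9/25, 1/2) → index 3
j=5: u_5=67/144 ∈ [9/25, 1/2) → index 3
j=6: u_6=79/144 ∈ [13/25, 16/25) → index 5
j=7: u_7=91/144 ∈ [13/25, 16/25) → index 5
j=8: u_8=103/144 ∈ [7/10, 41/50) → index 7
j=9: u_9=115/144 ∈ [7/10, 41/50) → index 7
j=10: u_10=127/144 ∈ [43/50, 23/25) → index 9
j=11: u_11=139/144 ∈ [24/25, 1) → index 11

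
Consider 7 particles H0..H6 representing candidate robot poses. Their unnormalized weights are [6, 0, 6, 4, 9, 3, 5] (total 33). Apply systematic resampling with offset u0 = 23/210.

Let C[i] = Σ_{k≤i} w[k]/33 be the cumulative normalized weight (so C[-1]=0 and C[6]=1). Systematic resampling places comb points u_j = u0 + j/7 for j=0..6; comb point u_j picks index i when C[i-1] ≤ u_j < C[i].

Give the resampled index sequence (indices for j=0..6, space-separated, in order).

0 2 3 4 4 5 6

C = [2/11, 2/11, 4/11, 16/33, 25/33, 28/33, 1]
j=0: u_0=23/210 ∈ [0, 2/11) → index 0
j=1: u_1=53/210 ∈ [2/11, 4/11) → index 2
j=2: u_2=83/210 ∈ [4/11, 16/33) → index 3
j=3: u_3=113/210 ∈ [16/33, 25/33) → index 4
j=4: u_4=143/210 ∈ [16/33, 25/33) → index 4
j=5: u_5=173/210 ∈ [25/33, 28/33) → index 5
j=6: u_6=29/30 ∈ [28/33, 1) → index 6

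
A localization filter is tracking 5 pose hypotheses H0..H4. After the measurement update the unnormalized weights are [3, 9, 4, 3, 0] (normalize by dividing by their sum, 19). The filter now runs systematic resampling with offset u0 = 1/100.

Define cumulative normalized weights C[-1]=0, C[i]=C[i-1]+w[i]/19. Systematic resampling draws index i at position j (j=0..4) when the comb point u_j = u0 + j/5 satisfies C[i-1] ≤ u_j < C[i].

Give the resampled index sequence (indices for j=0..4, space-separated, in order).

C = [3/19, 12/19, 16/19, 1, 1]
j=0: u_0=1/100 ∈ [0, 3/19) → index 0
j=1: u_1=21/100 ∈ [3/19, 12/19) → index 1
j=2: u_2=41/100 ∈ [3/19, 12/19) → index 1
j=3: u_3=61/100 ∈ [3/19, 12/19) → index 1
j=4: u_4=81/100 ∈ [12/19, 16/19) → index 2

0 1 1 1 2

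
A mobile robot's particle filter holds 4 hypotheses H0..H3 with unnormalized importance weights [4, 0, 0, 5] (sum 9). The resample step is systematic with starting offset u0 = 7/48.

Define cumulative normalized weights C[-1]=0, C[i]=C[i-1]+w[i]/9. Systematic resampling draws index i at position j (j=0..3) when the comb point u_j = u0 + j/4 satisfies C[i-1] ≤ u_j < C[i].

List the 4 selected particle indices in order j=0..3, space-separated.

0 0 3 3

C = [4/9, 4/9, 4/9, 1]
j=0: u_0=7/48 ∈ [0, 4/9) → index 0
j=1: u_1=19/48 ∈ [0, 4/9) → index 0
j=2: u_2=31/48 ∈ [4/9, 1) → index 3
j=3: u_3=43/48 ∈ [4/9, 1) → index 3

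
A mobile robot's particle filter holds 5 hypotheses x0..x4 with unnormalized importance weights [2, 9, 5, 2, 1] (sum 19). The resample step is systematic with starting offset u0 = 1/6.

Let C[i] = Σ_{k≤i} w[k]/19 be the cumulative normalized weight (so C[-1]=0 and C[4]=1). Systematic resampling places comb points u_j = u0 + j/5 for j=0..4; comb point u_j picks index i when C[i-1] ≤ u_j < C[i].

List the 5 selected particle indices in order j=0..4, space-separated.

1 1 1 2 4

C = [2/19, 11/19, 16/19, 18/19, 1]
j=0: u_0=1/6 ∈ [2/19, 11/19) → index 1
j=1: u_1=11/30 ∈ [2/19, 11/19) → index 1
j=2: u_2=17/30 ∈ [2/19, 11/19) → index 1
j=3: u_3=23/30 ∈ [11/19, 16/19) → index 2
j=4: u_4=29/30 ∈ [18/19, 1) → index 4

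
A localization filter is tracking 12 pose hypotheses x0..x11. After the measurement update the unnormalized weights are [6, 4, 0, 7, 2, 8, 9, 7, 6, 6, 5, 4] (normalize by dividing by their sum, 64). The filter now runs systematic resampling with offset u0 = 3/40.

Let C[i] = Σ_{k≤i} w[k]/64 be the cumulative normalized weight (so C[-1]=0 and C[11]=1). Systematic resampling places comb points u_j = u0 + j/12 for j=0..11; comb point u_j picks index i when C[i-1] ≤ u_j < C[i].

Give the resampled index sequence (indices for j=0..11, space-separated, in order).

C = [3/32, 5/32, 5/32, 17/64, 19/64, 27/64, 9/16, 43/64, 49/64, 55/64, 15/16, 1]
j=0: u_0=3/40 ∈ [0, 3/32) → index 0
j=1: u_1=19/120 ∈ [5/32, 17/64) → index 3
j=2: u_2=29/120 ∈ [5/32, 17/64) → index 3
j=3: u_3=13/40 ∈ [19/64, 27/64) → index 5
j=4: u_4=49/120 ∈ [19/64, 27/64) → index 5
j=5: u_5=59/120 ∈ [27/64, 9/16) → index 6
j=6: u_6=23/40 ∈ [9/16, 43/64) → index 7
j=7: u_7=79/120 ∈ [9/16, 43/64) → index 7
j=8: u_8=89/120 ∈ [43/64, 49/64) → index 8
j=9: u_9=33/40 ∈ [49/64, 55/64) → index 9
j=10: u_10=109/120 ∈ [55/64, 15/16) → index 10
j=11: u_11=119/120 ∈ [15/16, 1) → index 11

0 3 3 5 5 6 7 7 8 9 10 11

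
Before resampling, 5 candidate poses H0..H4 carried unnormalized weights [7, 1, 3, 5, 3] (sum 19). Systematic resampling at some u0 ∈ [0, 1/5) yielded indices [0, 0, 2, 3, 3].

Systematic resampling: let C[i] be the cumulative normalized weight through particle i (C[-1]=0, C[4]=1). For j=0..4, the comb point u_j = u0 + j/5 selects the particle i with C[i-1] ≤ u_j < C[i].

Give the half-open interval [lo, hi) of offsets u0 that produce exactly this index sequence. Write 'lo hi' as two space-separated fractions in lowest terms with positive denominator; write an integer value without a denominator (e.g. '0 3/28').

C = [7/19, 8/19, 11/19, 16/19, 1]
j=0 picked index 0: u0 ∈ [0, 7/19)
j=1 picked index 0: u0 ∈ [-1/5, 16/95)
j=2 picked index 2: u0 ∈ [2/95, 17/95)
j=3 picked index 3: u0 ∈ [-2/95, 23/95)
j=4 picked index 3: u0 ∈ [-21/95, 4/95)
intersection: [2/95, 4/95)

2/95 4/95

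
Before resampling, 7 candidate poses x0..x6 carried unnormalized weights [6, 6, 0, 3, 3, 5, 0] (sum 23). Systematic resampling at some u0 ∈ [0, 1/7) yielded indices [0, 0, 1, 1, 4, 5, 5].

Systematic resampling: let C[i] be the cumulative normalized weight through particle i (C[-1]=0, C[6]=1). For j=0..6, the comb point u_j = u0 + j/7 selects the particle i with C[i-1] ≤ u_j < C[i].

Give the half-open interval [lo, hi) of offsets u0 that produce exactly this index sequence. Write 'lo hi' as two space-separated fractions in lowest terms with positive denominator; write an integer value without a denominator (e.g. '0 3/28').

13/161 15/161

C = [6/23, 12/23, 12/23, 15/23, 18/23, 1, 1]
j=0 picked index 0: u0 ∈ [0, 6/23)
j=1 picked index 0: u0 ∈ [-1/7, 19/161)
j=2 picked index 1: u0 ∈ [-4/161, 38/161)
j=3 picked index 1: u0 ∈ [-27/161, 15/161)
j=4 picked index 4: u0 ∈ [13/161, 34/161)
j=5 picked index 5: u0 ∈ [11/161, 2/7)
j=6 picked index 5: u0 ∈ [-12/161, 1/7)
intersection: [13/161, 15/161)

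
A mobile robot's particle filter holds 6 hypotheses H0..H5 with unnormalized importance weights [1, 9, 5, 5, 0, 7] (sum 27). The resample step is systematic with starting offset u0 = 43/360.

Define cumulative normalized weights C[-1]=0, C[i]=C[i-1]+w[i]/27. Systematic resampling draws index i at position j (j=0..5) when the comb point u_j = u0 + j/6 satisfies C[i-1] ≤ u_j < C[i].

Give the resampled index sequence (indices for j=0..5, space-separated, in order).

C = [1/27, 10/27, 5/9, 20/27, 20/27, 1]
j=0: u_0=43/360 ∈ [1/27, 10/27) → index 1
j=1: u_1=103/360 ∈ [1/27, 10/27) → index 1
j=2: u_2=163/360 ∈ [10/27, 5/9) → index 2
j=3: u_3=223/360 ∈ [5/9, 20/27) → index 3
j=4: u_4=283/360 ∈ [20/27, 1) → index 5
j=5: u_5=343/360 ∈ [20/27, 1) → index 5

1 1 2 3 5 5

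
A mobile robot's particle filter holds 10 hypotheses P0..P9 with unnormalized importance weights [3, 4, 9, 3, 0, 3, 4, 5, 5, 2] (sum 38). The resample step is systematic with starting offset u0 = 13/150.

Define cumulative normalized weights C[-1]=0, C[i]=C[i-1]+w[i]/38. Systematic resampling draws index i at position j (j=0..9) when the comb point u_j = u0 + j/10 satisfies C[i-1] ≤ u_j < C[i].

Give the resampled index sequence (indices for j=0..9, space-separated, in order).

1 2 2 2 3 6 7 7 8 9

C = [3/38, 7/38, 8/19, 1/2, 1/2, 11/19, 13/19, 31/38, 18/19, 1]
j=0: u_0=13/150 ∈ [3/38, 7/38) → index 1
j=1: u_1=14/75 ∈ [7/38, 8/19) → index 2
j=2: u_2=43/150 ∈ [7/38, 8/19) → index 2
j=3: u_3=29/75 ∈ [7/38, 8/19) → index 2
j=4: u_4=73/150 ∈ [8/19, 1/2) → index 3
j=5: u_5=44/75 ∈ [11/19, 13/19) → index 6
j=6: u_6=103/150 ∈ [13/19, 31/38) → index 7
j=7: u_7=59/75 ∈ [13/19, 31/38) → index 7
j=8: u_8=133/150 ∈ [31/38, 18/19) → index 8
j=9: u_9=74/75 ∈ [18/19, 1) → index 9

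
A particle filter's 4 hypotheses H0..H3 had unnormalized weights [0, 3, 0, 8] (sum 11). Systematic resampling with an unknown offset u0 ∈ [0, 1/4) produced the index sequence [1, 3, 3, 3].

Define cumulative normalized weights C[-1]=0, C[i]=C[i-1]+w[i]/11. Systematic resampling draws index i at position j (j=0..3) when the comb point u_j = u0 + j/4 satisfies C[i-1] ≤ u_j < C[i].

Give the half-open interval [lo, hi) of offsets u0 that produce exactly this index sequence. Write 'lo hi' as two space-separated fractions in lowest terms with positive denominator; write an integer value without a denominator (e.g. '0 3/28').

C = [0, 3/11, 3/11, 1]
j=0 picked index 1: u0 ∈ [0, 3/11)
j=1 picked index 3: u0 ∈ [1/44, 3/4)
j=2 picked index 3: u0 ∈ [-5/22, 1/2)
j=3 picked index 3: u0 ∈ [-21/44, 1/4)
intersection: [1/44, 1/4)

1/44 1/4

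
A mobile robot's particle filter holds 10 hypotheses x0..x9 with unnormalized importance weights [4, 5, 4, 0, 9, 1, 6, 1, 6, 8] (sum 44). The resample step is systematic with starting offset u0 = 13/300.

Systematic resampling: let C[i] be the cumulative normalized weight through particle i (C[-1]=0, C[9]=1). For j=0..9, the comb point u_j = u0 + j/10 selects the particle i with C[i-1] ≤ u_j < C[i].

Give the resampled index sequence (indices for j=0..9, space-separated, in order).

C = [1/11, 9/44, 13/44, 13/44, 1/2, 23/44, 29/44, 15/22, 9/11, 1]
j=0: u_0=13/300 ∈ [0, 1/11) → index 0
j=1: u_1=43/300 ∈ [1/11, 9/44) → index 1
j=2: u_2=73/300 ∈ [9/44, 13/44) → index 2
j=3: u_3=103/300 ∈ [13/44, 1/2) → index 4
j=4: u_4=133/300 ∈ [13/44, 1/2) → index 4
j=5: u_5=163/300 ∈ [23/44, 29/44) → index 6
j=6: u_6=193/300 ∈ [23/44, 29/44) → index 6
j=7: u_7=223/300 ∈ [15/22, 9/11) → index 8
j=8: u_8=253/300 ∈ [9/11, 1) → index 9
j=9: u_9=283/300 ∈ [9/11, 1) → index 9

0 1 2 4 4 6 6 8 9 9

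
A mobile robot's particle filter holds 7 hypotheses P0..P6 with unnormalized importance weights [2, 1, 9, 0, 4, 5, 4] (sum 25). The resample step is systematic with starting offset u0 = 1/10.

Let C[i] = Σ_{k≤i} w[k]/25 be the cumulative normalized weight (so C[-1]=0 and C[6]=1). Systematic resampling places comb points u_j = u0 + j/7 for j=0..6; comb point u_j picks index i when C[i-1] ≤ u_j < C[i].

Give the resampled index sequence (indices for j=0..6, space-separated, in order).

C = [2/25, 3/25, 12/25, 12/25, 16/25, 21/25, 1]
j=0: u_0=1/10 ∈ [2/25, 3/25) → index 1
j=1: u_1=17/70 ∈ [3/25, 12/25) → index 2
j=2: u_2=27/70 ∈ [3/25, 12/25) → index 2
j=3: u_3=37/70 ∈ [12/25, 16/25) → index 4
j=4: u_4=47/70 ∈ [16/25, 21/25) → index 5
j=5: u_5=57/70 ∈ [16/25, 21/25) → index 5
j=6: u_6=67/70 ∈ [21/25, 1) → index 6

1 2 2 4 5 5 6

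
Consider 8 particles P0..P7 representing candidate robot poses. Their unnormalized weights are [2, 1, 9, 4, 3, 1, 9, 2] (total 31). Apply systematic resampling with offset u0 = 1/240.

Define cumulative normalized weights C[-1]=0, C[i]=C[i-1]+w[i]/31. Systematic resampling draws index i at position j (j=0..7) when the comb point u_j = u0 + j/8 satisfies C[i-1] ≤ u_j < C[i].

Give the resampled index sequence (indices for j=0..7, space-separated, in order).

C = [2/31, 3/31, 12/31, 16/31, 19/31, 20/31, 29/31, 1]
j=0: u_0=1/240 ∈ [0, 2/31) → index 0
j=1: u_1=31/240 ∈ [3/31, 12/31) → index 2
j=2: u_2=61/240 ∈ [3/31, 12/31) → index 2
j=3: u_3=91/240 ∈ [3/31, 12/31) → index 2
j=4: u_4=121/240 ∈ [12/31, 16/31) → index 3
j=5: u_5=151/240 ∈ [19/31, 20/31) → index 5
j=6: u_6=181/240 ∈ [20/31, 29/31) → index 6
j=7: u_7=211/240 ∈ [20/31, 29/31) → index 6

0 2 2 2 3 5 6 6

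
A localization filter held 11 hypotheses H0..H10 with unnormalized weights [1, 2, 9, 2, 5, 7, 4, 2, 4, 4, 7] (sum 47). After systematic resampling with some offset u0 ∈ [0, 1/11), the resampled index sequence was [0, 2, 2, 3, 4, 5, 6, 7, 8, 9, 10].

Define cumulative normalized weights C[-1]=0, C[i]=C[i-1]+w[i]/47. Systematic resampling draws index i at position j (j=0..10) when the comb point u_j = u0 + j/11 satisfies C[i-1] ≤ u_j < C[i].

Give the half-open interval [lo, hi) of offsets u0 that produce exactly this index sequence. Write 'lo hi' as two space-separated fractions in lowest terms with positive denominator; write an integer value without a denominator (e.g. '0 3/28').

C = [1/47, 3/47, 12/47, 14/47, 19/47, 26/47, 30/47, 32/47, 36/47, 40/47, 1]
j=0 picked index 0: u0 ∈ [0, 1/47)
j=1 picked index 2: u0 ∈ [-14/517, 85/517)
j=2 picked index 2: u0 ∈ [-61/517, 38/517)
j=3 picked index 3: u0 ∈ [-9/517, 13/517)
j=4 picked index 4: u0 ∈ [-34/517, 21/517)
j=5 picked index 5: u0 ∈ [-26/517, 51/517)
j=6 picked index 6: u0 ∈ [4/517, 48/517)
j=7 picked index 7: u0 ∈ [1/517, 23/517)
j=8 picked index 8: u0 ∈ [-24/517, 20/517)
j=9 picked index 9: u0 ∈ [-27/517, 17/517)
j=10 picked index 10: u0 ∈ [-30/517, 1/11)
intersection: [4/517, 1/47)

4/517 1/47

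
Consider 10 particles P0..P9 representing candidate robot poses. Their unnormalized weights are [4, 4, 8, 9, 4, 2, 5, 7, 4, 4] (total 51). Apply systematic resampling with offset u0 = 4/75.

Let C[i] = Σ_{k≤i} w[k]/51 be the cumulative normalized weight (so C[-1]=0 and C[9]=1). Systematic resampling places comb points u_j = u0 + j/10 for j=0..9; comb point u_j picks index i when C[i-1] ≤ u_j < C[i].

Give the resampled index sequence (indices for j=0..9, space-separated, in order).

0 1 2 3 3 4 6 7 8 9

C = [4/51, 8/51, 16/51, 25/51, 29/51, 31/51, 12/17, 43/51, 47/51, 1]
j=0: u_0=4/75 ∈ [0, 4/51) → index 0
j=1: u_1=23/150 ∈ [4/51, 8/51) → index 1
j=2: u_2=19/75 ∈ [8/51, 16/51) → index 2
j=3: u_3=53/150 ∈ [16/51, 25/51) → index 3
j=4: u_4=34/75 ∈ [16/51, 25/51) → index 3
j=5: u_5=83/150 ∈ [25/51, 29/51) → index 4
j=6: u_6=49/75 ∈ [31/51, 12/17) → index 6
j=7: u_7=113/150 ∈ [12/17, 43/51) → index 7
j=8: u_8=64/75 ∈ [43/51, 47/51) → index 8
j=9: u_9=143/150 ∈ [47/51, 1) → index 9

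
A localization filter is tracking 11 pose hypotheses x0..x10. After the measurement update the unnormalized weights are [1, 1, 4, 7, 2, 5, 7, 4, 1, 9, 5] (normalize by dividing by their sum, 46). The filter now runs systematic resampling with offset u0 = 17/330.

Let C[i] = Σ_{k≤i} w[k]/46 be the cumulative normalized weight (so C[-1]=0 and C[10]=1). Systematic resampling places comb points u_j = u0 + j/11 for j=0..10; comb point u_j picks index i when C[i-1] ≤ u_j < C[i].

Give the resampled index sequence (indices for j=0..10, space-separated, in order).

2 3 3 4 5 6 7 8 9 9 10

C = [1/46, 1/23, 3/23, 13/46, 15/46, 10/23, 27/46, 31/46, 16/23, 41/46, 1]
j=0: u_0=17/330 ∈ [1/23, 3/23) → index 2
j=1: u_1=47/330 ∈ [3/23, 13/46) → index 3
j=2: u_2=7/30 ∈ [3/23, 13/46) → index 3
j=3: u_3=107/330 ∈ [13/46, 15/46) → index 4
j=4: u_4=137/330 ∈ [15/46, 10/23) → index 5
j=5: u_5=167/330 ∈ [10/23, 27/46) → index 6
j=6: u_6=197/330 ∈ [27/46, 31/46) → index 7
j=7: u_7=227/330 ∈ [31/46, 16/23) → index 8
j=8: u_8=257/330 ∈ [16/23, 41/46) → index 9
j=9: u_9=287/330 ∈ [16/23, 41/46) → index 9
j=10: u_10=317/330 ∈ [41/46, 1) → index 10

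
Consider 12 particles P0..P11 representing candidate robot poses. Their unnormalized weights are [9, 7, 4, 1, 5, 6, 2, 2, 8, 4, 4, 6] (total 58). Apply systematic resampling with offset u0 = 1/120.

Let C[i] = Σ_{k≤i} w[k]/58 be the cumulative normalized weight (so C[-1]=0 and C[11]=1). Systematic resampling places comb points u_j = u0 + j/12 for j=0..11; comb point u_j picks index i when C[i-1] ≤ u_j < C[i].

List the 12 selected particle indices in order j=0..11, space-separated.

C = [9/58, 8/29, 10/29, 21/58, 13/29, 16/29, 17/29, 18/29, 22/29, 24/29, 26/29, 1]
j=0: u_0=1/120 ∈ [0, 9/58) → index 0
j=1: u_1=11/120 ∈ [0, 9/58) → index 0
j=2: u_2=7/40 ∈ [9/58, 8/29) → index 1
j=3: u_3=31/120 ∈ [9/58, 8/29) → index 1
j=4: u_4=41/120 ∈ [8/29, 10/29) → index 2
j=5: u_5=17/40 ∈ [21/58, 13/29) → index 4
j=6: u_6=61/120 ∈ [13/29, 16/29) → index 5
j=7: u_7=71/120 ∈ [17/29, 18/29) → index 7
j=8: u_8=27/40 ∈ [18/29, 22/29) → index 8
j=9: u_9=91/120 ∈ [18/29, 22/29) → index 8
j=10: u_10=101/120 ∈ [24/29, 26/29) → index 10
j=11: u_11=37/40 ∈ [26/29, 1) → index 11

0 0 1 1 2 4 5 7 8 8 10 11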